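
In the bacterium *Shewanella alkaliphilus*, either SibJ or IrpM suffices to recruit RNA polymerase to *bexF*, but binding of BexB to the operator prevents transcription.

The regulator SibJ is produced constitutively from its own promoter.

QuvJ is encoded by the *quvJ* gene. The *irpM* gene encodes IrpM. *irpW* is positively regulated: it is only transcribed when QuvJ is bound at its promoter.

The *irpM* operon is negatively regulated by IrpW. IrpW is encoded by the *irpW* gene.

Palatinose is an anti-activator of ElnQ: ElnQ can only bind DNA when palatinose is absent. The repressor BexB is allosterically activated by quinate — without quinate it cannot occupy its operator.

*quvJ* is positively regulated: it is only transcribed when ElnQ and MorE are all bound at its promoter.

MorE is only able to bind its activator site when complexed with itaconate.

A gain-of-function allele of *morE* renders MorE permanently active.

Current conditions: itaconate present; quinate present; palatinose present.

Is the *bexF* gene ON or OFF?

Quinate is present, so BexB is active.
SibJ is produced constitutively and is active.
Palatinose is present, so ElnQ is inactive.
MorE is constitutively active in this strain.
Required activator ElnQ is absent, so *quvJ* is not transcribed.
So QuvJ is not produced.
Required activator QuvJ is absent, so *irpW* is not transcribed.
So IrpW is not produced.
With no repressor bound, *irpM* is transcribed.
So IrpM is produced and active.
With repressor BexB bound, *bexF* is not transcribed.

OFF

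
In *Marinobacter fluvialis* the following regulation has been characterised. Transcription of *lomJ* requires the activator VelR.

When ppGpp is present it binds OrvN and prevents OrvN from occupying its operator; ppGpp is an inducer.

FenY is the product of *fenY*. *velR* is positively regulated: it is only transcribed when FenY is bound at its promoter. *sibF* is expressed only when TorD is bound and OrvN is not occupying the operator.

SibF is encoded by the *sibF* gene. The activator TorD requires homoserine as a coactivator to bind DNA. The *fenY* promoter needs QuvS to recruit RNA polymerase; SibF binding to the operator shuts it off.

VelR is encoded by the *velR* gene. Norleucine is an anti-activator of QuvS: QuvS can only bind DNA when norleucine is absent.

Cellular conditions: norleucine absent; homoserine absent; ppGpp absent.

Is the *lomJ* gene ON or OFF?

ON

Homoserine is absent, so TorD is inactive.
ppGpp is absent, so OrvN is active.
With repressor OrvN bound, *sibF* is not transcribed.
So SibF is not produced.
Norleucine is absent, so QuvS is active.
No repressor is bound and QuvS is active, so *fenY* is transcribed.
So FenY is produced and active.
No repressor is bound and FenY is active, so *velR* is transcribed.
So VelR is produced and active.
No repressor is bound and VelR is active, so *lomJ* is transcribed.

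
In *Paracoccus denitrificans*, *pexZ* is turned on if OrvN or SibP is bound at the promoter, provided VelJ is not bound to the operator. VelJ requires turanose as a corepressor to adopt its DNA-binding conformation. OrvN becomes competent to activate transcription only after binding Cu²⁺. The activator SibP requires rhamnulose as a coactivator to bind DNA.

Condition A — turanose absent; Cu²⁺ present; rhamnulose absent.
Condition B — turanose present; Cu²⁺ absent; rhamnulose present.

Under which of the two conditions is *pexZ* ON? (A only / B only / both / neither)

A only

Condition A:
Turanose is absent, so VelJ is inactive.
Cu²⁺ is present, so OrvN is active.
Rhamnulose is absent, so SibP is inactive.
Activator OrvN is present, so *pexZ* is transcribed.
→ *pexZ* is ON in A.
Condition B:
Turanose is present, so VelJ is active.
Cu²⁺ is absent, so OrvN is inactive.
Rhamnulose is present, so SibP is active.
With repressor VelJ bound, *pexZ* is not transcribed.
→ *pexZ* is OFF in B.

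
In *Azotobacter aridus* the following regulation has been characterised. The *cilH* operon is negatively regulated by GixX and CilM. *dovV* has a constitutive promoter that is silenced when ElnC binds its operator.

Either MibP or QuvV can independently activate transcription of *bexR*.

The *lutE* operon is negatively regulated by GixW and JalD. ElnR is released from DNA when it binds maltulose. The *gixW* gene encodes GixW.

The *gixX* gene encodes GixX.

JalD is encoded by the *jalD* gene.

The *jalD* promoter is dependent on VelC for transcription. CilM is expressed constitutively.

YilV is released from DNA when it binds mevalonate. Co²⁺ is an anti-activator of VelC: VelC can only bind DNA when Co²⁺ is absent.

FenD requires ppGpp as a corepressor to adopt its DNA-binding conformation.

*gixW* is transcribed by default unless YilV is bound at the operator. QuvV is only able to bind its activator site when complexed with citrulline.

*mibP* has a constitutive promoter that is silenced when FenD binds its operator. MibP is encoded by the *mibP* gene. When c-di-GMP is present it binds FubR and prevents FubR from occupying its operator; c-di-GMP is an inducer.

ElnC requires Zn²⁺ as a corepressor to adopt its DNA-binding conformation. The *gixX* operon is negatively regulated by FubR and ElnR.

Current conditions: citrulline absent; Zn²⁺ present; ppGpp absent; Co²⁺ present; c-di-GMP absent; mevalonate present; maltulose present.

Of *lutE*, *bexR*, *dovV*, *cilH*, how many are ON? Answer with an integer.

1

Mevalonate is present, so YilV is inactive.
With no repressor bound, *gixW* is transcribed.
So GixW is produced and active.
Co²⁺ is present, so VelC is inactive.
Required activator VelC is absent, so *jalD* is not transcribed.
So JalD is not produced.
With repressor GixW bound, *lutE* is not transcribed.
→ *lutE* is OFF.
ppGpp is absent, so FenD is inactive.
With no repressor bound, *mibP* is transcribed.
So MibP is produced and active.
Citrulline is absent, so QuvV is inactive.
Activator MibP is present, so *bexR* is transcribed.
→ *bexR* is ON.
Zn²⁺ is present, so ElnC is active.
With repressor ElnC bound, *dovV* is not transcribed.
→ *dovV* is OFF.
c-di-GMP is absent, so FubR is active.
Maltulose is present, so ElnR is inactive.
With repressor FubR bound, *gixX* is not transcribed.
So GixX is not produced.
CilM is produced constitutively and is active.
With repressor CilM bound, *cilH* is not transcribed.
→ *cilH* is OFF.
1 of the 4 genes is transcribed.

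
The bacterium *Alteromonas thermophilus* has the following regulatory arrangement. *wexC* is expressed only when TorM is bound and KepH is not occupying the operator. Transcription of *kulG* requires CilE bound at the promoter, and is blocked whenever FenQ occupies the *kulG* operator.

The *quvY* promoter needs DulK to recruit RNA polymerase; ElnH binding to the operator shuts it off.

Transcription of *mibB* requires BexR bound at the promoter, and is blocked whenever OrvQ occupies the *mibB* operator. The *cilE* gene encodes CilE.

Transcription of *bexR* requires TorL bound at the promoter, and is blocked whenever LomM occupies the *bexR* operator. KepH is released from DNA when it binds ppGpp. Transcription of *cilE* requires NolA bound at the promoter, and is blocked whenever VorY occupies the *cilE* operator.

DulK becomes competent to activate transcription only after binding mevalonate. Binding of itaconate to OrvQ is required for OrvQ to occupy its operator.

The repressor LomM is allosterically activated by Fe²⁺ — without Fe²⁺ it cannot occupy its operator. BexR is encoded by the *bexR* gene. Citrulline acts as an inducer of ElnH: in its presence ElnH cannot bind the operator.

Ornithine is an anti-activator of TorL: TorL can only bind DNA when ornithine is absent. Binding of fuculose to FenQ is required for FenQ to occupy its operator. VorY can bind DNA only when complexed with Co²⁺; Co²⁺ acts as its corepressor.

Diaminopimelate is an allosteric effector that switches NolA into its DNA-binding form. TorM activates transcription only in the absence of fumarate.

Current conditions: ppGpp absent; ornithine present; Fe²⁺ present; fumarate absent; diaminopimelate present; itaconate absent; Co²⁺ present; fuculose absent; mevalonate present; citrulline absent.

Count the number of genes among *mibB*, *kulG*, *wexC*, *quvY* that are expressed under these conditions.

Fe²⁺ is present, so LomM is active.
Ornithine is present, so TorL is inactive.
With repressor LomM bound, *bexR* is not transcribed.
So BexR is not produced.
Itaconate is absent, so OrvQ is inactive.
Required activator BexR is absent, so *mibB* is not transcribed.
→ *mibB* is OFF.
Co²⁺ is present, so VorY is active.
Diaminopimelate is present, so NolA is active.
With repressor VorY bound, *cilE* is not transcribed.
So CilE is not produced.
Fuculose is absent, so FenQ is inactive.
Required activator CilE is absent, so *kulG* is not transcribed.
→ *kulG* is OFF.
Fumarate is absent, so TorM is active.
ppGpp is absent, so KepH is active.
With repressor KepH bound, *wexC* is not transcribed.
→ *wexC* is OFF.
Mevalonate is present, so DulK is active.
Citrulline is absent, so ElnH is active.
With repressor ElnH bound, *quvY* is not transcribed.
→ *quvY* is OFF.
0 of the 4 genes are transcribed.

0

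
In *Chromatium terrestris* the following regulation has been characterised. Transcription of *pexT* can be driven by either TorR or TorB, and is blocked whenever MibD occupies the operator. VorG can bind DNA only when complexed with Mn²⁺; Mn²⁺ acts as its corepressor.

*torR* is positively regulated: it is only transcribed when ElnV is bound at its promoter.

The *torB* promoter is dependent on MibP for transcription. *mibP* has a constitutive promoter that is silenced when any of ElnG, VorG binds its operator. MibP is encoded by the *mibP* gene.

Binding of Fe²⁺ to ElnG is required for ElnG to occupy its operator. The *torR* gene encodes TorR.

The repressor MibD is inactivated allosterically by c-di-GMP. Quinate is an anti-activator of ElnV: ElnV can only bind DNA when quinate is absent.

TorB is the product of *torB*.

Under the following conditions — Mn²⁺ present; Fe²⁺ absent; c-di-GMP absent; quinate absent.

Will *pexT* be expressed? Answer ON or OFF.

Quinate is absent, so ElnV is active.
No repressor is bound and ElnV is active, so *torR* is transcribed.
So TorR is produced and active.
c-di-GMP is absent, so MibD is active.
Fe²⁺ is absent, so ElnG is inactive.
Mn²⁺ is present, so VorG is active.
With repressor VorG bound, *mibP* is not transcribed.
So MibP is not produced.
Required activator MibP is absent, so *torB* is not transcribed.
So TorB is not produced.
With repressor MibD bound, *pexT* is not transcribed.

OFF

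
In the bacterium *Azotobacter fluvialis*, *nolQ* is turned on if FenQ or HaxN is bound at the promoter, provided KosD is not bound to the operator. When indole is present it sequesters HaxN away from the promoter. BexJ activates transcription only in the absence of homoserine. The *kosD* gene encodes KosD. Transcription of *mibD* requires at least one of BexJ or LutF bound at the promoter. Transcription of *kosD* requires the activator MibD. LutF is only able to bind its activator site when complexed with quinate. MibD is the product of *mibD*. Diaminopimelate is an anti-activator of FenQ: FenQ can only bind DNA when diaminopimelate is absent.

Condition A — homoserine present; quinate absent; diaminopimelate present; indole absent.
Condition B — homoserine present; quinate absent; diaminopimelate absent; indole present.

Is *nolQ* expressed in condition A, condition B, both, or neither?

both

Condition A:
Homoserine is present, so BexJ is inactive.
Quinate is absent, so LutF is inactive.
No activator is available at the *mibD* promoter, so *mibD* is not transcribed.
So MibD is not produced.
Required activator MibD is absent, so *kosD* is not transcribed.
So KosD is not produced.
Diaminopimelate is present, so FenQ is inactive.
Indole is absent, so HaxN is active.
Activator HaxN is present, so *nolQ* is transcribed.
→ *nolQ* is ON in A.
Condition B:
Homoserine is present, so BexJ is inactive.
Quinate is absent, so LutF is inactive.
No activator is available at the *mibD* promoter, so *mibD* is not transcribed.
So MibD is not produced.
Required activator MibD is absent, so *kosD* is not transcribed.
So KosD is not produced.
Diaminopimelate is absent, so FenQ is active.
Indole is present, so HaxN is inactive.
Activator FenQ is present, so *nolQ* is transcribed.
→ *nolQ* is ON in B.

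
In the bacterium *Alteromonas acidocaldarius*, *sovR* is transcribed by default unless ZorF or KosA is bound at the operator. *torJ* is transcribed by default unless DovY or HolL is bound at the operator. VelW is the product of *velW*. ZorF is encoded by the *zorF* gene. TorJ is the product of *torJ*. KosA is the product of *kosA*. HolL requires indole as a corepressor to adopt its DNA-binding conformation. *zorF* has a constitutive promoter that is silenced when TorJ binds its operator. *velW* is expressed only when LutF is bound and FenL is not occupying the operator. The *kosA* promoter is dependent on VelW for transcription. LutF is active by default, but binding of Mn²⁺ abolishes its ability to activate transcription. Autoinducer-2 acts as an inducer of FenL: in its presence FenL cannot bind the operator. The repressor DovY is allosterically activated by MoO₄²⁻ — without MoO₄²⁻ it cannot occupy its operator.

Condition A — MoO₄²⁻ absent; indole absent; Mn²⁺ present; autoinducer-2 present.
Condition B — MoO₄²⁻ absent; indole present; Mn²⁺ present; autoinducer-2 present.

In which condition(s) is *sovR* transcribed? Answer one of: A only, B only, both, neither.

Condition A:
MoO₄²⁻ is absent, so DovY is inactive.
Indole is absent, so HolL is inactive.
With no repressor bound, *torJ* is transcribed.
So TorJ is produced and active.
With repressor TorJ bound, *zorF* is not transcribed.
So ZorF is not produced.
Mn²⁺ is present, so LutF is inactive.
Autoinducer-2 is present, so FenL is inactive.
Required activator LutF is absent, so *velW* is not transcribed.
So VelW is not produced.
Required activator VelW is absent, so *kosA* is not transcribed.
So KosA is not produced.
With no repressor bound, *sovR* is transcribed.
→ *sovR* is ON in A.
Condition B:
MoO₄²⁻ is absent, so DovY is inactive.
Indole is present, so HolL is active.
With repressor HolL bound, *torJ* is not transcribed.
So TorJ is not produced.
With no repressor bound, *zorF* is transcribed.
So ZorF is produced and active.
Mn²⁺ is present, so LutF is inactive.
Autoinducer-2 is present, so FenL is inactive.
Required activator LutF is absent, so *velW* is not transcribed.
So VelW is not produced.
Required activator VelW is absent, so *kosA* is not transcribed.
So KosA is not produced.
With repressor ZorF bound, *sovR* is not transcribed.
→ *sovR* is OFF in B.

A only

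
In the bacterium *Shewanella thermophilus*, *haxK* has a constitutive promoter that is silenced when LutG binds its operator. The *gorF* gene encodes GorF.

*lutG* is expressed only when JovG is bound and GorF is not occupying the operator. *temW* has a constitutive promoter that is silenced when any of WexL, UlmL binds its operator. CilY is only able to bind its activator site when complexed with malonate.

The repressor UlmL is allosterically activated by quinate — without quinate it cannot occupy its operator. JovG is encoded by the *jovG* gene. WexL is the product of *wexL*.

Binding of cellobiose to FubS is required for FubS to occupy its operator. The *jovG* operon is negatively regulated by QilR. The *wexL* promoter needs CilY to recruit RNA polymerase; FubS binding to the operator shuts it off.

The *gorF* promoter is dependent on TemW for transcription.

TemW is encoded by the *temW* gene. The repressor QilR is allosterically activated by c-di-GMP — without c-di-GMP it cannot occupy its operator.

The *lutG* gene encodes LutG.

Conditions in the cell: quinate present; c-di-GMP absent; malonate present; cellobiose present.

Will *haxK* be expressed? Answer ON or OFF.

Cellobiose is present, so FubS is active.
Malonate is present, so CilY is active.
With repressor FubS bound, *wexL* is not transcribed.
So WexL is not produced.
Quinate is present, so UlmL is active.
With repressor UlmL bound, *temW* is not transcribed.
So TemW is not produced.
Required activator TemW is absent, so *gorF* is not transcribed.
So GorF is not produced.
c-di-GMP is absent, so QilR is inactive.
With no repressor bound, *jovG* is transcribed.
So JovG is produced and active.
No repressor is bound and JovG is active, so *lutG* is transcribed.
So LutG is produced and active.
With repressor LutG bound, *haxK* is not transcribed.

OFF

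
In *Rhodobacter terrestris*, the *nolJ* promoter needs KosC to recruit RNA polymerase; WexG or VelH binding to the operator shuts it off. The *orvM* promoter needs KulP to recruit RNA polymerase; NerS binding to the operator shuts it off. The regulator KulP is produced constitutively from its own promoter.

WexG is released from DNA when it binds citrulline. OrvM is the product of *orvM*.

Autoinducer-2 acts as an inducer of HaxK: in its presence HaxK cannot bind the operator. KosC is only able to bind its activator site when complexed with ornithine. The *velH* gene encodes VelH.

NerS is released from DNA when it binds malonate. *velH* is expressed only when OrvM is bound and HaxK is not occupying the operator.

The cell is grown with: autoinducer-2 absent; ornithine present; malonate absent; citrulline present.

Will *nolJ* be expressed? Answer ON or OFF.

ON

Citrulline is present, so WexG is inactive.
Ornithine is present, so KosC is active.
Malonate is absent, so NerS is active.
KulP is produced constitutively and is active.
With repressor NerS bound, *orvM* is not transcribed.
So OrvM is not produced.
Autoinducer-2 is absent, so HaxK is active.
With repressor HaxK bound, *velH* is not transcribed.
So VelH is not produced.
No repressor is bound and KosC is active, so *nolJ* is transcribed.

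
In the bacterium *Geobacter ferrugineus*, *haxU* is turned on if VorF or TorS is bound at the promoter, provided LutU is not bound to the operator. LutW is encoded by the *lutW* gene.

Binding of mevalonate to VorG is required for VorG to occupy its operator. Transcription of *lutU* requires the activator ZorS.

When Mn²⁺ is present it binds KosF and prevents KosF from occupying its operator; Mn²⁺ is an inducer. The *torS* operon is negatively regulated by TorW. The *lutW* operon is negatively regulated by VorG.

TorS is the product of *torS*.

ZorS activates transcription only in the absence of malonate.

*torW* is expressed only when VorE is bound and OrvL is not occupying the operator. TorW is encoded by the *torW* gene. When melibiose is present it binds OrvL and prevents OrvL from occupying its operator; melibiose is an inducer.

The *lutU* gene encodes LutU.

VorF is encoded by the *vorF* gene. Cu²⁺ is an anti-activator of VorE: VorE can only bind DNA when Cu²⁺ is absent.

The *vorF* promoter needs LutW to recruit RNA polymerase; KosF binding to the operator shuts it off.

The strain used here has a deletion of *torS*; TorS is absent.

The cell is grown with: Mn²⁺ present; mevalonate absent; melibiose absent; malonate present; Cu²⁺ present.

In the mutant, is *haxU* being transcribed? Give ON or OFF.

Malonate is present, so ZorS is inactive.
Required activator ZorS is absent, so *lutU* is not transcribed.
So LutU is not produced.
Mevalonate is absent, so VorG is inactive.
With no repressor bound, *lutW* is transcribed.
So LutW is produced and active.
Mn²⁺ is present, so KosF is inactive.
No repressor is bound and LutW is active, so *vorF* is transcribed.
So VorF is produced and active.
TorS is non-functional in this strain, so it has no effect.
Activator VorF is present, so *haxU* is transcribed.

ON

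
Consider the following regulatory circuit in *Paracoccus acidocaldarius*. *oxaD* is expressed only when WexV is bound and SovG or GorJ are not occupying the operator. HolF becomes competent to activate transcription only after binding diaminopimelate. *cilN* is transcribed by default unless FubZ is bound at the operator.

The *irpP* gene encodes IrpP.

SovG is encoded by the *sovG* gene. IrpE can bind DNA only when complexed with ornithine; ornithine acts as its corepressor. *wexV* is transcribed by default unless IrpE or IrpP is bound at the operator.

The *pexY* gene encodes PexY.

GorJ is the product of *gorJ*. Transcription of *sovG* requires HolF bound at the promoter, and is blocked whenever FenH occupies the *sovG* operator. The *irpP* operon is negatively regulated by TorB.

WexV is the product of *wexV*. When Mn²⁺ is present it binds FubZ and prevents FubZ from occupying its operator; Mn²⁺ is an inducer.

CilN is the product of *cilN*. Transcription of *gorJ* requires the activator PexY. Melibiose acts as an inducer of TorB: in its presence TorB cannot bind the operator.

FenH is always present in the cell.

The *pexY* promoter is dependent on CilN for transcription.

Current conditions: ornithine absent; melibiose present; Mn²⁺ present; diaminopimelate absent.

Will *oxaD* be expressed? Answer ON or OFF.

OFF

FenH is produced constitutively and is active.
Diaminopimelate is absent, so HolF is inactive.
With repressor FenH bound, *sovG* is not transcribed.
So SovG is not produced.
Ornithine is absent, so IrpE is inactive.
Melibiose is present, so TorB is inactive.
With no repressor bound, *irpP* is transcribed.
So IrpP is produced and active.
With repressor IrpP bound, *wexV* is not transcribed.
So WexV is not produced.
Mn²⁺ is present, so FubZ is inactive.
With no repressor bound, *cilN* is transcribed.
So CilN is produced and active.
No repressor is bound and CilN is active, so *pexY* is transcribed.
So PexY is produced and active.
No repressor is bound and PexY is active, so *gorJ* is transcribed.
So GorJ is produced and active.
With repressor GorJ bound, *oxaD* is not transcribed.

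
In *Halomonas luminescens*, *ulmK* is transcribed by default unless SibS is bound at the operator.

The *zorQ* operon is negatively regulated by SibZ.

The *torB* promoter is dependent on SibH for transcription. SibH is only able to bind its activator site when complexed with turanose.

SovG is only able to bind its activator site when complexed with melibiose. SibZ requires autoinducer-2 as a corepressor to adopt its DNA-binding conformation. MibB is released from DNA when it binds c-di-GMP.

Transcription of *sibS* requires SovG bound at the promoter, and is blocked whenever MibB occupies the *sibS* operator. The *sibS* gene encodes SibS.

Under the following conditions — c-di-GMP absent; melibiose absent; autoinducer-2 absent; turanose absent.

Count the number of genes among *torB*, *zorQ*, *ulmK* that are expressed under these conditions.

Turanose is absent, so SibH is inactive.
Required activator SibH is absent, so *torB* is not transcribed.
→ *torB* is OFF.
Autoinducer-2 is absent, so SibZ is inactive.
With no repressor bound, *zorQ* is transcribed.
→ *zorQ* is ON.
Melibiose is absent, so SovG is inactive.
c-di-GMP is absent, so MibB is active.
With repressor MibB bound, *sibS* is not transcribed.
So SibS is not produced.
With no repressor bound, *ulmK* is transcribed.
→ *ulmK* is ON.
2 of the 3 genes are transcribed.

2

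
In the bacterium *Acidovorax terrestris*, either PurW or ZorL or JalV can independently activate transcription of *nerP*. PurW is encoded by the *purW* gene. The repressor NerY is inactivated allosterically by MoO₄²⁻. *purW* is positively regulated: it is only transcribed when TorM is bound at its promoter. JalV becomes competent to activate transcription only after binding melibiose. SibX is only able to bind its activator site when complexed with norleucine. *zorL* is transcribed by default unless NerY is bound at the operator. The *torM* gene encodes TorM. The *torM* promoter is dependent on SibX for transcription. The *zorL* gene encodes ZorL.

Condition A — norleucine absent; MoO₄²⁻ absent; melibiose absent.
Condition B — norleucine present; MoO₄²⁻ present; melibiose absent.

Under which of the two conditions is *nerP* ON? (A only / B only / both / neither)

B only

Condition A:
Norleucine is absent, so SibX is inactive.
Required activator SibX is absent, so *torM* is not transcribed.
So TorM is not produced.
Required activator TorM is absent, so *purW* is not transcribed.
So PurW is not produced.
MoO₄²⁻ is absent, so NerY is active.
With repressor NerY bound, *zorL* is not transcribed.
So ZorL is not produced.
Melibiose is absent, so JalV is inactive.
No activator is available at the *nerP* promoter, so *nerP* is not transcribed.
→ *nerP* is OFF in A.
Condition B:
Norleucine is present, so SibX is active.
No repressor is bound and SibX is active, so *torM* is transcribed.
So TorM is produced and active.
No repressor is bound and TorM is active, so *purW* is transcribed.
So PurW is produced and active.
MoO₄²⁻ is present, so NerY is inactive.
With no repressor bound, *zorL* is transcribed.
So ZorL is produced and active.
Melibiose is absent, so JalV is inactive.
Activator PurW is present, so *nerP* is transcribed.
→ *nerP* is ON in B.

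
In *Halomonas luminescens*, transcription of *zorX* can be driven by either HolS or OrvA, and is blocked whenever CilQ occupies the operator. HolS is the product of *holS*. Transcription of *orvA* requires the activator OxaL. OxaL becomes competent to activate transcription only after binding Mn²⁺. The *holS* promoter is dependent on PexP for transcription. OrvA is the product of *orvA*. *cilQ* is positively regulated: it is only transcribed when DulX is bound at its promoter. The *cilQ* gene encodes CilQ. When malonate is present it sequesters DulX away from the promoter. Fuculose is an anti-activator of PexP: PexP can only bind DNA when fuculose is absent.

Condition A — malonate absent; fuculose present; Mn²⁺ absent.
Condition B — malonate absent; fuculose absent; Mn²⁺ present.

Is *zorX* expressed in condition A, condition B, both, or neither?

neither

Condition A:
Malonate is absent, so DulX is active.
No repressor is bound and DulX is active, so *cilQ* is transcribed.
So CilQ is produced and active.
Fuculose is present, so PexP is inactive.
Required activator PexP is absent, so *holS* is not transcribed.
So HolS is not produced.
Mn²⁺ is absent, so OxaL is inactive.
Required activator OxaL is absent, so *orvA* is not transcribed.
So OrvA is not produced.
With repressor CilQ bound, *zorX* is not transcribed.
→ *zorX* is OFF in A.
Condition B:
Malonate is absent, so DulX is active.
No repressor is bound and DulX is active, so *cilQ* is transcribed.
So CilQ is produced and active.
Fuculose is absent, so PexP is active.
No repressor is bound and PexP is active, so *holS* is transcribed.
So HolS is produced and active.
Mn²⁺ is present, so OxaL is active.
No repressor is bound and OxaL is active, so *orvA* is transcribed.
So OrvA is produced and active.
With repressor CilQ bound, *zorX* is not transcribed.
→ *zorX* is OFF in B.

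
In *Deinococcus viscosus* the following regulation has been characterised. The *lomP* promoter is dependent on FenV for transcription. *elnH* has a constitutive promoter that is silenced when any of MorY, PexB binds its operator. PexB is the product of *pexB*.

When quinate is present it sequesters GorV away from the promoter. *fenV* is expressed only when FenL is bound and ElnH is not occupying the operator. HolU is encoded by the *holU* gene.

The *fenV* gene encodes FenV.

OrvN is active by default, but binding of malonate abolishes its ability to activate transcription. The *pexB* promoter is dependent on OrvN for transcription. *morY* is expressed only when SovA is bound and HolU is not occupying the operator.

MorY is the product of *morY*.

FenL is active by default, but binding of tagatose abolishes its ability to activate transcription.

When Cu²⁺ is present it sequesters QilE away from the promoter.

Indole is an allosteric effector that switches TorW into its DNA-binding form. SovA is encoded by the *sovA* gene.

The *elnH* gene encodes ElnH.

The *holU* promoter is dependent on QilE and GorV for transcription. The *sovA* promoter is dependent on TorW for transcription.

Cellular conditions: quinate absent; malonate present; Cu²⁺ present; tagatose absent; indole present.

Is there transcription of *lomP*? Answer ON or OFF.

ON

Indole is present, so TorW is active.
No repressor is bound and TorW is active, so *sovA* is transcribed.
So SovA is produced and active.
Cu²⁺ is present, so QilE is inactive.
Quinate is absent, so GorV is active.
Required activator QilE is absent, so *holU* is not transcribed.
So HolU is not produced.
No repressor is bound and SovA is active, so *morY* is transcribed.
So MorY is produced and active.
Malonate is present, so OrvN is inactive.
Required activator OrvN is absent, so *pexB* is not transcribed.
So PexB is not produced.
With repressor MorY bound, *elnH* is not transcribed.
So ElnH is not produced.
Tagatose is absent, so FenL is active.
No repressor is bound and FenL is active, so *fenV* is transcribed.
So FenV is produced and active.
No repressor is bound and FenV is active, so *lomP* is transcribed.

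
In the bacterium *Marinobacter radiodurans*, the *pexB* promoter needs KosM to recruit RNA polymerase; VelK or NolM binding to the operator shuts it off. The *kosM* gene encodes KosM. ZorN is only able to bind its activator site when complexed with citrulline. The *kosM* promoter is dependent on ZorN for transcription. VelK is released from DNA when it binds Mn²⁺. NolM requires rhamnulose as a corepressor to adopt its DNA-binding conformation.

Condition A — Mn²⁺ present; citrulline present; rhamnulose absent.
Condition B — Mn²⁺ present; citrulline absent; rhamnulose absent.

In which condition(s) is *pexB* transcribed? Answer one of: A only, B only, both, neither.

Condition A:
Mn²⁺ is present, so VelK is inactive.
Citrulline is present, so ZorN is active.
No repressor is bound and ZorN is active, so *kosM* is transcribed.
So KosM is produced and active.
Rhamnulose is absent, so NolM is inactive.
No repressor is bound and KosM is active, so *pexB* is transcribed.
→ *pexB* is ON in A.
Condition B:
Mn²⁺ is present, so VelK is inactive.
Citrulline is absent, so ZorN is inactive.
Required activator ZorN is absent, so *kosM* is not transcribed.
So KosM is not produced.
Rhamnulose is absent, so NolM is inactive.
Required activator KosM is absent, so *pexB* is not transcribed.
→ *pexB* is OFF in B.

A only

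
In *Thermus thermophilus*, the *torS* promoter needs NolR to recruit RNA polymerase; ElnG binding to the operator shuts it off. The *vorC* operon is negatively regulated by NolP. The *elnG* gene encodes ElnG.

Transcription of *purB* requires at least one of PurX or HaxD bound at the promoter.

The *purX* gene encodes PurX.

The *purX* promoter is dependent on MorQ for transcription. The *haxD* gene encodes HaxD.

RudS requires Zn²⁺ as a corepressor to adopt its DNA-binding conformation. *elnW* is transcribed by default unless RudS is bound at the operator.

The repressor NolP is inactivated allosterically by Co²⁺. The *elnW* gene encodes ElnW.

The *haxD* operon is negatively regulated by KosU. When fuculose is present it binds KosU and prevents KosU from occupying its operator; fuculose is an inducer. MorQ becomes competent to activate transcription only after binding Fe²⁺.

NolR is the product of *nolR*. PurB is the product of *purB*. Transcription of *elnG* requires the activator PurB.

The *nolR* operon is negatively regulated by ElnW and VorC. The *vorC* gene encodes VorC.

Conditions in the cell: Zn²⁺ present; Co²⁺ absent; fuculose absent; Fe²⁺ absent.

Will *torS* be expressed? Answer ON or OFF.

ON

Fe²⁺ is absent, so MorQ is inactive.
Required activator MorQ is absent, so *purX* is not transcribed.
So PurX is not produced.
Fuculose is absent, so KosU is active.
With repressor KosU bound, *haxD* is not transcribed.
So HaxD is not produced.
No activator is available at the *purB* promoter, so *purB* is not transcribed.
So PurB is not produced.
Required activator PurB is absent, so *elnG* is not transcribed.
So ElnG is not produced.
Zn²⁺ is present, so RudS is active.
With repressor RudS bound, *elnW* is not transcribed.
So ElnW is not produced.
Co²⁺ is absent, so NolP is active.
With repressor NolP bound, *vorC* is not transcribed.
So VorC is not produced.
With no repressor bound, *nolR* is transcribed.
So NolR is produced and active.
No repressor is bound and NolR is active, so *torS* is transcribed.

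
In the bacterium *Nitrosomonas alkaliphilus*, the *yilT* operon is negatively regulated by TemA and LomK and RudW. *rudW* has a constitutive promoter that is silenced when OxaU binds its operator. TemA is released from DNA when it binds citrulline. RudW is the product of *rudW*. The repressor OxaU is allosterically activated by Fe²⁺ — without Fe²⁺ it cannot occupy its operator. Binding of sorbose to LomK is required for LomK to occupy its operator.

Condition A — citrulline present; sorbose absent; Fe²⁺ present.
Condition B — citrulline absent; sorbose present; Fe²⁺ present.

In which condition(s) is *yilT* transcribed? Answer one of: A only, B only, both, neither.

A only

Condition A:
Citrulline is present, so TemA is inactive.
Sorbose is absent, so LomK is inactive.
Fe²⁺ is present, so OxaU is active.
With repressor OxaU bound, *rudW* is not transcribed.
So RudW is not produced.
With no repressor bound, *yilT* is transcribed.
→ *yilT* is ON in A.
Condition B:
Citrulline is absent, so TemA is active.
Sorbose is present, so LomK is active.
Fe²⁺ is present, so OxaU is active.
With repressor OxaU bound, *rudW* is not transcribed.
So RudW is not produced.
With repressor TemA bound, *yilT* is not transcribed.
→ *yilT* is OFF in B.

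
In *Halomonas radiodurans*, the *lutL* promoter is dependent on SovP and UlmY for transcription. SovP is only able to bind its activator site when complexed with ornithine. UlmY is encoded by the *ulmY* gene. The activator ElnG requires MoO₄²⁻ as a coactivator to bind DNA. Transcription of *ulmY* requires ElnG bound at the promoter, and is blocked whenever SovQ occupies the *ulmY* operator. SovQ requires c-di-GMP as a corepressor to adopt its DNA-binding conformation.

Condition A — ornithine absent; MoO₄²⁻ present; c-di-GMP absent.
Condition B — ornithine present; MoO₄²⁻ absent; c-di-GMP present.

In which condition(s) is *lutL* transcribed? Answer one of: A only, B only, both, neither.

neither

Condition A:
Ornithine is absent, so SovP is inactive.
MoO₄²⁻ is present, so ElnG is active.
c-di-GMP is absent, so SovQ is inactive.
No repressor is bound and ElnG is active, so *ulmY* is transcribed.
So UlmY is produced and active.
Required activator SovP is absent, so *lutL* is not transcribed.
→ *lutL* is OFF in A.
Condition B:
Ornithine is present, so SovP is active.
MoO₄²⁻ is absent, so ElnG is inactive.
c-di-GMP is present, so SovQ is active.
With repressor SovQ bound, *ulmY* is not transcribed.
So UlmY is not produced.
Required activator UlmY is absent, so *lutL* is not transcribed.
→ *lutL* is OFF in B.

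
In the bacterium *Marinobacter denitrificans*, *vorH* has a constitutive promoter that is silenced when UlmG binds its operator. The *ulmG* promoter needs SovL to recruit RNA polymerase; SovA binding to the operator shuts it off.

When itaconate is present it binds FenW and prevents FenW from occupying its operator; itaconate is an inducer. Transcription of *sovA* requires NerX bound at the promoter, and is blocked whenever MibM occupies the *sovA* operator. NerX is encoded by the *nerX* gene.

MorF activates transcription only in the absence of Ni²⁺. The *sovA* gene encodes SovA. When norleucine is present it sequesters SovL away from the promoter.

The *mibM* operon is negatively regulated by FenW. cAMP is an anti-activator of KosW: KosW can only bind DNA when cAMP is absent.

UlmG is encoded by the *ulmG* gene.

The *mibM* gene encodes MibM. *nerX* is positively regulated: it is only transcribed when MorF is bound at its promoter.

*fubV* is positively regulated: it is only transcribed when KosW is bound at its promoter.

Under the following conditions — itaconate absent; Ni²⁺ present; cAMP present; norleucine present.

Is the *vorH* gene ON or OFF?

ON

Itaconate is absent, so FenW is active.
With repressor FenW bound, *mibM* is not transcribed.
So MibM is not produced.
Ni²⁺ is present, so MorF is inactive.
Required activator MorF is absent, so *nerX* is not transcribed.
So NerX is not produced.
Required activator NerX is absent, so *sovA* is not transcribed.
So SovA is not produced.
Norleucine is present, so SovL is inactive.
Required activator SovL is absent, so *ulmG* is not transcribed.
So UlmG is not produced.
With no repressor bound, *vorH* is transcribed.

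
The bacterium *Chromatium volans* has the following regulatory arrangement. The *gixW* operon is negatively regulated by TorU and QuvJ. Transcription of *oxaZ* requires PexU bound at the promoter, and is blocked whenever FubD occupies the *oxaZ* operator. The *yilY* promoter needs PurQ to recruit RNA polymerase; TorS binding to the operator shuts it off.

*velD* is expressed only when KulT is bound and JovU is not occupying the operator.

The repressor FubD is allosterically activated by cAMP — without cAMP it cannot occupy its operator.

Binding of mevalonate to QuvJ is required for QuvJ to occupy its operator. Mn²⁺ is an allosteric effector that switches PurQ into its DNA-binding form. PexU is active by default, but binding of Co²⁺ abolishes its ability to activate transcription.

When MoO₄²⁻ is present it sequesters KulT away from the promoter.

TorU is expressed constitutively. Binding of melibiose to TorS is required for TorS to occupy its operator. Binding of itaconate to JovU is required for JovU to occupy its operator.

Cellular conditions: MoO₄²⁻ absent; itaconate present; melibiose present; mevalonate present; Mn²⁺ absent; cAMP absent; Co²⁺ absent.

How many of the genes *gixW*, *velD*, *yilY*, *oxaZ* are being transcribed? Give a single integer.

TorU is produced constitutively and is active.
Mevalonate is present, so QuvJ is active.
With repressor TorU bound, *gixW* is not transcribed.
→ *gixW* is OFF.
MoO₄²⁻ is absent, so KulT is active.
Itaconate is present, so JovU is active.
With repressor JovU bound, *velD* is not transcribed.
→ *velD* is OFF.
Melibiose is present, so TorS is active.
Mn²⁺ is absent, so PurQ is inactive.
With repressor TorS bound, *yilY* is not transcribed.
→ *yilY* is OFF.
Co²⁺ is absent, so PexU is active.
cAMP is absent, so FubD is inactive.
No repressor is bound and PexU is active, so *oxaZ* is transcribed.
→ *oxaZ* is ON.
1 of the 4 genes is transcribed.

1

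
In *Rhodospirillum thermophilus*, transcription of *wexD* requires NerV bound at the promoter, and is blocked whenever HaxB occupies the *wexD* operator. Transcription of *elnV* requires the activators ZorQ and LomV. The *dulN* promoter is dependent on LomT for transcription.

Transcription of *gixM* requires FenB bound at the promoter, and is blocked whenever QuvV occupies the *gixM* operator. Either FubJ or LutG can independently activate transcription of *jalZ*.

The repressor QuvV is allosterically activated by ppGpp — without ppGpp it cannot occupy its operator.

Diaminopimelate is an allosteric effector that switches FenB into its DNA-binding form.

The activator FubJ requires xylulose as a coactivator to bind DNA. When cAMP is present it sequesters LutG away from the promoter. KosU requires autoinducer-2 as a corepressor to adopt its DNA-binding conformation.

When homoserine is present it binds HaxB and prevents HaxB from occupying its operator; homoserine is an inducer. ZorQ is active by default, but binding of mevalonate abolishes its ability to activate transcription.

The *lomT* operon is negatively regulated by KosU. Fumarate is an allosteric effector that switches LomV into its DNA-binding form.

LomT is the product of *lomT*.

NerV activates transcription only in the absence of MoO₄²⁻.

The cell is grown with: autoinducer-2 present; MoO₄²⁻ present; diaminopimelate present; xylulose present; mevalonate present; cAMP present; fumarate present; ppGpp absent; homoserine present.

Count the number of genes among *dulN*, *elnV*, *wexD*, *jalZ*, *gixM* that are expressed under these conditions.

Autoinducer-2 is present, so KosU is active.
With repressor KosU bound, *lomT* is not transcribed.
So LomT is not produced.
Required activator LomT is absent, so *dulN* is not transcribed.
→ *dulN* is OFF.
Mevalonate is present, so ZorQ is inactive.
Fumarate is present, so LomV is active.
Required activator ZorQ is absent, so *elnV* is not transcribed.
→ *elnV* is OFF.
Homoserine is present, so HaxB is inactive.
MoO₄²⁻ is present, so NerV is inactive.
Required activator NerV is absent, so *wexD* is not transcribed.
→ *wexD* is OFF.
Xylulose is present, so FubJ is active.
cAMP is present, so LutG is inactive.
Activator FubJ is present, so *jalZ* is transcribed.
→ *jalZ* is ON.
Diaminopimelate is present, so FenB is active.
ppGpp is absent, so QuvV is inactive.
No repressor is bound and FenB is active, so *gixM* is transcribed.
→ *gixM* is ON.
2 of the 5 genes are transcribed.

2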